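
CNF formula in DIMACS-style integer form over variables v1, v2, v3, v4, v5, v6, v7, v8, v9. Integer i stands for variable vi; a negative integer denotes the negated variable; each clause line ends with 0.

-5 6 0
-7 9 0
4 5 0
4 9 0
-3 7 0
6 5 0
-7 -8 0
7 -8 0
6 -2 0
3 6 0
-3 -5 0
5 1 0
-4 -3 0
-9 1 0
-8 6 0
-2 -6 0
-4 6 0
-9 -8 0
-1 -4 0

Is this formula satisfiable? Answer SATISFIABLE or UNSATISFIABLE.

Pure literal: v2 appears only negated; assign v2 = False.
v8 occurs only negated in the remaining clauses — set v8 = False.
Set v1 = True and propagate.
  then v4 is forced to False.
  then v5 is forced to True.
  then v6 is forced to True.
  then v9 is forced to True.
  then v3 is forced to False.
v7 is now unconstrained; take v7 = False.
So v1=1  v2=0  v3=0  v4=0  v5=1  v6=1  v7=0  v8=0  v9=1 is a satisfying assignment.

SATISFIABLE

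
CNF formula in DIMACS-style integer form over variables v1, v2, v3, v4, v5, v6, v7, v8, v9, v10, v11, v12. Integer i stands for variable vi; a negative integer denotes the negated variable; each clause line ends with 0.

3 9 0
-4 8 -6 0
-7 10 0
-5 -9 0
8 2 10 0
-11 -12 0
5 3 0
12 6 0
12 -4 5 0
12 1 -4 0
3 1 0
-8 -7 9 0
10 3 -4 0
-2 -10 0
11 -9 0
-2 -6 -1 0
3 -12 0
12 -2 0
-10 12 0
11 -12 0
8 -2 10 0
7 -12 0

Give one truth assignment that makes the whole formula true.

v1=0, v2=0, v3=1, v4=0, v5=1, v6=1, v7=0, v8=1, v9=0, v10=0, v11=0, v12=0

Check each clause:
  1. (v9 \/ v3) — v3 is true.
  2. (v8 \/ ~v4 \/ ~v6) — v8 is true.
  3. (~v7 \/ v10) — ~v7 is true.
  4. (~v5 \/ ~v9) — ~v9 is true.
  5. (v10 \/ v2 \/ v8) — v8 is true.
  6. (~v11 \/ ~v12) — ~v12 is true.
  7. (v5 \/ v3) — v3 is true.
  8. (v12 \/ v6) — v6 is true.
  9. (v12 \/ v5 \/ ~v4) — v5 is true.
  10. (~v4 \/ v12 \/ v1) — ~v4 is true.
  11. (v1 \/ v3) — v3 is true.
  12. (v9 \/ ~v8 \/ ~v7) — ~v7 is true.
  13. (v10 \/ ~v4 \/ v3) — v3 is true.
  14. (~v2 \/ ~v10) — ~v10 is true.
  15. (~v9 \/ v11) — ~v9 is true.
  16. (~v2 \/ ~v6 \/ ~v1) — ~v1 is true.
  17. (~v12 \/ v3) — v3 is true.
  18. (v12 \/ ~v2) — ~v2 is true.
  19. (~v10 \/ v12) — ~v10 is true.
  20. (~v12 \/ v11) — ~v12 is true.
  21. (~v2 \/ v10 \/ v8) — v8 is true.
  22. (v7 \/ ~v12) — ~v12 is true.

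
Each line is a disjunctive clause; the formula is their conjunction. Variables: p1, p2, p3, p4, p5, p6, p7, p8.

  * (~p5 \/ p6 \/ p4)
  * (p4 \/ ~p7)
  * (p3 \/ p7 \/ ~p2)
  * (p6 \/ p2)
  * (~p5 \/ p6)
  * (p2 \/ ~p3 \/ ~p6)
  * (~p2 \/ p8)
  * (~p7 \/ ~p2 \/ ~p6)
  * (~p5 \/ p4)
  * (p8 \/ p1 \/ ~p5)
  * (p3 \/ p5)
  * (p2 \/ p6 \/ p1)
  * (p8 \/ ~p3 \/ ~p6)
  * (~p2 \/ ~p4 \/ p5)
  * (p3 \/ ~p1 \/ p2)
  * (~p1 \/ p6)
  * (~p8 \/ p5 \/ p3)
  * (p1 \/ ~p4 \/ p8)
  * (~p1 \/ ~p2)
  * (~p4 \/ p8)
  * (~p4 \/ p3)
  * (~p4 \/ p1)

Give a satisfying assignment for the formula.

p1=False, p2=True, p3=True, p4=False, p5=False, p6=True, p7=False, p8=True

Check each clause:
  1. (p4 \/ p6 \/ ~p5) — ~p5 is true.
  2. (~p7 \/ p4) — ~p7 is true.
  3. (p3 \/ p7 \/ ~p2) — p3 is true.
  4. (p6 \/ p2) — p2 is true.
  5. (p6 \/ ~p5) — ~p5 is true.
  6. (~p6 \/ p2 \/ ~p3) — p2 is true.
  7. (~p2 \/ p8) — p8 is true.
  8. (~p7 \/ ~p2 \/ ~p6) — ~p7 is true.
  9. (~p5 \/ p4) — ~p5 is true.
  10. (~p5 \/ p1 \/ p8) — p8 is true.
  11. (p5 \/ p3) — p3 is true.
  12. (p2 \/ p1 \/ p6) — p2 is true.
  13. (~p6 \/ p8 \/ ~p3) — p8 is true.
  14. (p5 \/ ~p4 \/ ~p2) — ~p4 is true.
  15. (~p1 \/ p3 \/ p2) — p2 is true.
  16. (~p1 \/ p6) — p6 is true.
  17. (~p8 \/ p3 \/ p5) — p3 is true.
  18. (p1 \/ ~p4 \/ p8) — p8 is true.
  19. (~p1 \/ ~p2) — ~p1 is true.
  20. (~p4 \/ p8) — p8 is true.
  21. (~p4 \/ p3) — p3 is true.
  22. (p1 \/ ~p4) — ~p4 is true.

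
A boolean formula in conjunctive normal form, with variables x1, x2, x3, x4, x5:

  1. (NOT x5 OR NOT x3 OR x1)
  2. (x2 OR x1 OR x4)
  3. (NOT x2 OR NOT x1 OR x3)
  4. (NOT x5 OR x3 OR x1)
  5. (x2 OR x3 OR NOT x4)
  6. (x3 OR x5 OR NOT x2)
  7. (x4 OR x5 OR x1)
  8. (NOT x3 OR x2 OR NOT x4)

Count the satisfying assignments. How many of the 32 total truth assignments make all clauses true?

9

Split on x3, then x1.
  x3=T, x1=T: x5 free; 3 ways for (x2,x4) × 2^1 = 6.
  x3=T, x1=F: remaining (x2,x4,x5) ∈ {(T,T,F)} — 1.
  x3=F, x1=T: remaining (x2,x4,x5) ∈ {(F,F,F); (F,F,T)} — 2.
  x3=F, x1=F: a clause becomes empty — 0.
Total: 6 + 1 + 2 + 0 = 9.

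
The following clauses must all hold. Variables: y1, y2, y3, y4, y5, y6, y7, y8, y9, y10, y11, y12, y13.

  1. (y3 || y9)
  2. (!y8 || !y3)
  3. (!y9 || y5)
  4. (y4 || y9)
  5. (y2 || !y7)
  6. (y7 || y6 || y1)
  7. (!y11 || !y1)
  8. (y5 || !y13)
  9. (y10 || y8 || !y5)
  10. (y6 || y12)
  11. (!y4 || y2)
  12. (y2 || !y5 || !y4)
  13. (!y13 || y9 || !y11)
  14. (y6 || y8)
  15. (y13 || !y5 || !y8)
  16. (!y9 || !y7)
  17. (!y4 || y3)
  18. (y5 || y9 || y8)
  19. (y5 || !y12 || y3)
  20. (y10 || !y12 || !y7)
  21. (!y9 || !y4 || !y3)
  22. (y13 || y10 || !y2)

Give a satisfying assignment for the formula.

y1=F, y2=F, y3=F, y4=F, y5=T, y6=T, y7=F, y8=T, y9=T, y10=F, y11=F, y12=T, y13=T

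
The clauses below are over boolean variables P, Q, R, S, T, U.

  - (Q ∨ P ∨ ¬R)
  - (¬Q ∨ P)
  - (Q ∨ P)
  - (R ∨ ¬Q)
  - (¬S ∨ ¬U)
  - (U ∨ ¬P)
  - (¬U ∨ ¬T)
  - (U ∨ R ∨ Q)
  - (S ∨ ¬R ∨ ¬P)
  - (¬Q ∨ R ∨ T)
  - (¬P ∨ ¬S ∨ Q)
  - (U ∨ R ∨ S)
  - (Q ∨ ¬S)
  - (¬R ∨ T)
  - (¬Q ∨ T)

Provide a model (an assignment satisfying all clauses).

Try P = True.
  then U is forced to True.
  then S is forced to False.
  then T is forced to False.
  then R is forced to False.
  then Q is forced to False.

P=1, Q=0, R=0, S=0, T=0, U=1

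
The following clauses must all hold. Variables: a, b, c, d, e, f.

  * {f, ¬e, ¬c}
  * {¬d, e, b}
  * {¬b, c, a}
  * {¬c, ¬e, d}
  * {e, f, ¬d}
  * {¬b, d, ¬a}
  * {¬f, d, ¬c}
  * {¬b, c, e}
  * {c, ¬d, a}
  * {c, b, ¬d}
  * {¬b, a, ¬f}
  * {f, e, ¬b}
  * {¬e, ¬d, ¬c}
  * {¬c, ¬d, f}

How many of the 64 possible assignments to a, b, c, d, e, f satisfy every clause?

13

Split on c, then d.
  c=T, d=T: remaining (a,b,e,f) ∈ {(T,T,F,T)} — 1.
  c=T, d=F: remaining (a,b,e,f) ∈ {(F,F,F,F); (T,F,F,F)} — 2.
  c=F, d=T: remaining (a,b,e,f) ∈ {(T,T,T,F); (T,T,T,T)} — 2.
  c=F, d=F: forces b=F; a, e, f free → 2^3 = 8.
Total: 1 + 2 + 2 + 8 = 13.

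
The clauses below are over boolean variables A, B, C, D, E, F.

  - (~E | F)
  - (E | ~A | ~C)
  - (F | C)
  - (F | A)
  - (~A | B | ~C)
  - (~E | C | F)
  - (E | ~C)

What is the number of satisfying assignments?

22

Split on C, then E.
  C=T, E=T: D free; 3 ways for (A,B,F) × 2^1 = 6.
  C=T, E=F: a clause becomes empty — 0.
  C=F, E=T: forces F=T; A, B, D free → 2^3 = 8.
  C=F, E=F: forces F=T; A, B, D free → 2^3 = 8.
Total: 6 + 0 + 8 + 8 = 22.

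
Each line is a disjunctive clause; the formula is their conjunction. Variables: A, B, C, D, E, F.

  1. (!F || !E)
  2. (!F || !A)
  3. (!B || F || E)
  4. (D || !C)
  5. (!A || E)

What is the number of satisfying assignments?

21

Split on E, then F.
  E=T, F=T: a clause becomes empty — 0.
  E=T, F=F: A, B free; 3 ways for (C,D) × 2^2 = 12.
  E=F, F=T: B free; 3 ways for (A,C,D) × 2^1 = 6.
  E=F, F=F: remaining (A,B,C,D) ∈ {(F,F,F,F); (F,F,F,T); (F,F,T,T)} — 3.
Total: 0 + 12 + 6 + 3 = 21.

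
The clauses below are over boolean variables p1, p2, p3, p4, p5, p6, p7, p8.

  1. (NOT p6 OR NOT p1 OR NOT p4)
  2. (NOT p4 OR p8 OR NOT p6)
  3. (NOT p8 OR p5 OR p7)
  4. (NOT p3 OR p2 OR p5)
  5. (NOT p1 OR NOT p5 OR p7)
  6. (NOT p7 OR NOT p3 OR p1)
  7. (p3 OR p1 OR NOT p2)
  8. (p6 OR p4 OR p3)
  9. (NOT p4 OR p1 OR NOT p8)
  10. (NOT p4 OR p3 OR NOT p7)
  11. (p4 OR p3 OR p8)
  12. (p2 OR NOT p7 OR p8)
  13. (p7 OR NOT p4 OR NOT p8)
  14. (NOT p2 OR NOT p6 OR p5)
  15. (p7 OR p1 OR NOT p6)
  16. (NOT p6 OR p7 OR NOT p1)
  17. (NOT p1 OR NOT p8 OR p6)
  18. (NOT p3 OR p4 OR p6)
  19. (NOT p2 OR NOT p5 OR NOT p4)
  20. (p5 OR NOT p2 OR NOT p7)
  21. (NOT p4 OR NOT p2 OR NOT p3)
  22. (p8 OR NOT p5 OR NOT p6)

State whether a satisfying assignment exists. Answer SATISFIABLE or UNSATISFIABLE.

SATISFIABLE

Branch on p1: take p1 = False.
For the remaining variables, p2 = False, p3 = False, p4 = True, p5 = True, p6 = False, p7 = False, p8 = False works.
So p1=False, p2=False, p3=False, p4=True, p5=True, p6=False, p7=False, p8=False is a satisfying assignment.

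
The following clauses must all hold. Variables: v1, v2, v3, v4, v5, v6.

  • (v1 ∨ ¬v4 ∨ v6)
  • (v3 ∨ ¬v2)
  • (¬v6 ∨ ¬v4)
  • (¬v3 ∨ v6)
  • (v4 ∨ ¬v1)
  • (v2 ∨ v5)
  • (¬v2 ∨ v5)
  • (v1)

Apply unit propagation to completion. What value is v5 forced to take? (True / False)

True

(v1) is a unit clause: v1 = True.
(¬v1 ∨ v4): since v1 = True, the clause reduces to (v4). v4 = True.
In (¬v6 ∨ ¬v4), ¬v4 is now false; ¬v6 must hold, so v6 = False.
From (v6 ∨ ¬v3) and v6 = False: v3 = False.
(v3 ∨ ¬v2): since v3 = False, the clause reduces to (¬v2). v2 = False.
From (v5 ∨ v2) and v2 = False: v5 = True.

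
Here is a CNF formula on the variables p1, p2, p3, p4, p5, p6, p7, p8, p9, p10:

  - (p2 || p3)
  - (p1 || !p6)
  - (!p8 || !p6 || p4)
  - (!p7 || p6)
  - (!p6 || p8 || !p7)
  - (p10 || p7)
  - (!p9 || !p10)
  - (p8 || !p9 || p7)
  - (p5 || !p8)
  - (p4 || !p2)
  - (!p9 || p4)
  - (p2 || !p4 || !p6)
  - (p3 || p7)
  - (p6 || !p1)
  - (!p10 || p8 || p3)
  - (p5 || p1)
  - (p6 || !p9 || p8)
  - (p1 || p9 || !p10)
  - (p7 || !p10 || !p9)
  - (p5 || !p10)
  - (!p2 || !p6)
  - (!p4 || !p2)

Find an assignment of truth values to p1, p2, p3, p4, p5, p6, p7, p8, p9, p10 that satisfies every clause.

p1 = T  p2 = F  p3 = T  p4 = F  p5 = T  p6 = T  p7 = F  p8 = F  p9 = F  p10 = T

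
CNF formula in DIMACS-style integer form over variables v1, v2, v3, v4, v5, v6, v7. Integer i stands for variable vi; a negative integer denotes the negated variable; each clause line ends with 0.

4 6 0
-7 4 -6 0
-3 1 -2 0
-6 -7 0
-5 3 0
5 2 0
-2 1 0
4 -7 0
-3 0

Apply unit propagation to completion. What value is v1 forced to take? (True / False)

Unit clause (NOT v3) sets v3 = False.
In (v3 OR NOT v5), v3 is now false; NOT v5 must hold, so v5 = False.
From (v2 OR v5) and v5 = False: v2 = True.
From (NOT v2 OR v1) and v2 = True: v1 = True.

True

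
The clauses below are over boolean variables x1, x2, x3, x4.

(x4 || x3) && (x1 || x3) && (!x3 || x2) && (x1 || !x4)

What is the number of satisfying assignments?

Satisfying assignments:
  x1=F x2=T x3=T x4=F
  x1=T x2=F x3=F x4=T
  x1=T x2=T x3=F x4=T
  x1=T x2=T x3=T x4=F
  x1=T x2=T x3=T x4=T
That's 5 in total.

5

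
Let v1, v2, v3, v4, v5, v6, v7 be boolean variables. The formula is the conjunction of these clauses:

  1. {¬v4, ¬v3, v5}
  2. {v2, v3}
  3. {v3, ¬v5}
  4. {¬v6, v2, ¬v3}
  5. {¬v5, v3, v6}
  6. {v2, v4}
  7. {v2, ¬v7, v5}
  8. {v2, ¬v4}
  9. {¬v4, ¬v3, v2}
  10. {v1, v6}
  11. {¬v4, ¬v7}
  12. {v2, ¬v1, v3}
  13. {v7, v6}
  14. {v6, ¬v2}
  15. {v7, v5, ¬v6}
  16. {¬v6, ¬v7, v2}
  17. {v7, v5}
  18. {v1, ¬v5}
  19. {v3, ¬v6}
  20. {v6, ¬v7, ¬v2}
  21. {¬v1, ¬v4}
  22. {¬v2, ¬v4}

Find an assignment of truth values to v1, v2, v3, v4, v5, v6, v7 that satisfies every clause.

v1=1, v2=1, v3=1, v4=0, v5=0, v6=1, v7=1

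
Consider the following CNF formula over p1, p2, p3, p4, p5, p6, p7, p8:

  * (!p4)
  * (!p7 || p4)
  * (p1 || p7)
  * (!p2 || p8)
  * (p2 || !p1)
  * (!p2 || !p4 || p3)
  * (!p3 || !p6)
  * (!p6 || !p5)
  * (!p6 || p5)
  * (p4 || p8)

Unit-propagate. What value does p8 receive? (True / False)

True

(!p4) is a unit clause: p4 = False.
(p4 || !p7) with p4 = False leaves only !p7, so p7 = False.
From (p1 || p7) and p7 = False: p1 = True.
(!p1 || p2): since p1 = True, the clause reduces to (p2). p2 = True.
(p8 || !p2): since p2 = True, the clause reduces to (p8). p8 = True.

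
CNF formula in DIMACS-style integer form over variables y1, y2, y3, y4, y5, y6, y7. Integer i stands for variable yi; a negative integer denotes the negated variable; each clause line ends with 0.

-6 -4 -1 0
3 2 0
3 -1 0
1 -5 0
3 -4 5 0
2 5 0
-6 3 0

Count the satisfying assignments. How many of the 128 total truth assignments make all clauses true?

28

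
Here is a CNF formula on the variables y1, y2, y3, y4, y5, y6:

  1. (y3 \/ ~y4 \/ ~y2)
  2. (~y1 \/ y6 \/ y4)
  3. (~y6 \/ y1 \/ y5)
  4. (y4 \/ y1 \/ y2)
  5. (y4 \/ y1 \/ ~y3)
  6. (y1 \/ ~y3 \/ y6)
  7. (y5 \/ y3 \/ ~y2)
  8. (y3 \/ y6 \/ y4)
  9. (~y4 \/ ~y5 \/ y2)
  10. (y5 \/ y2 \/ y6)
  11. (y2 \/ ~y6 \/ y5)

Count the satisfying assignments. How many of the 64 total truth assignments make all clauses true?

Case analysis on y2 and y4:
  y2=T, y4=T: 5 of the 16 assignments to (y1,y3,y5,y6) work.
  y2=T, y4=F: remaining (y1,y3,y5,y6) ∈ {(F,F,T,T); (T,F,T,T); (T,T,F,T); (T,T,T,T)} — 4.
  y2=F, y4=T: a clause becomes empty — 0.
  y2=F, y4=F: remaining (y1,y3,y5,y6) ∈ {(T,F,T,T); (T,T,T,T)} — 2.
Total: 5 + 4 + 0 + 2 = 11.

11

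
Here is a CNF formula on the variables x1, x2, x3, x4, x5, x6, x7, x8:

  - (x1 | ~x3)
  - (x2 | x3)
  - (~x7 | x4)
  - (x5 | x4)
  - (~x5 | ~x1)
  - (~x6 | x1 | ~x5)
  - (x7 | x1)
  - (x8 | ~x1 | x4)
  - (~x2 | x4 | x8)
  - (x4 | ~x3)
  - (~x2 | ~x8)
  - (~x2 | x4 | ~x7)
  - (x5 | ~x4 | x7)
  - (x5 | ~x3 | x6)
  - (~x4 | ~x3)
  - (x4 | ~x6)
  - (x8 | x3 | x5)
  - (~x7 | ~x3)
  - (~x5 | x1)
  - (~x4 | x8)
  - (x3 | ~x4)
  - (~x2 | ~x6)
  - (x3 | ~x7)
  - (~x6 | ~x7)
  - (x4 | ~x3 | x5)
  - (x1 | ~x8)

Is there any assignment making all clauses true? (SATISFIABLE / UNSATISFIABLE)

x4 = True:
  propagation gives x3=False; an empty clause results — contradiction.
x4 = False:
  propagation gives x7=False, x5=True, x1=False; an empty clause results — contradiction.
Every branch closes, so no satisfying assignment exists.

UNSATISFIABLE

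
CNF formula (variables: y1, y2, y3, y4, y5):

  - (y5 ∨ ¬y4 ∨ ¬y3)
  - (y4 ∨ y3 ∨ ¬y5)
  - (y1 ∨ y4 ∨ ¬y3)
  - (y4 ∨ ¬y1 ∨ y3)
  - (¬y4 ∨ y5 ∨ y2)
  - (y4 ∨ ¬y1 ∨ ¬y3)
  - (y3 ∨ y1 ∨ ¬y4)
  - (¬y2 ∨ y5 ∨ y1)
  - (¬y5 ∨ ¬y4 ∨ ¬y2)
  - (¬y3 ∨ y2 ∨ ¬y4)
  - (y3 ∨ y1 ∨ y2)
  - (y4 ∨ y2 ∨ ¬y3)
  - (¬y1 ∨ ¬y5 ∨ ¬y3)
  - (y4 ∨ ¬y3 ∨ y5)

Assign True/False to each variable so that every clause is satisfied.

Branch on y1: take y1 = True.
Branch on y2: take y2 = True.
Branch on y3: take y3 = False.
  then y4 is forced to True.
  then y5 is forced to False.

y1 = T, y2 = T, y3 = F, y4 = T, y5 = F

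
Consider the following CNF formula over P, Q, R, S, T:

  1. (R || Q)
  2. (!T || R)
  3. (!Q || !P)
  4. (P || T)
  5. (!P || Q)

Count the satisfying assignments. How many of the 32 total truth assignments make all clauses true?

Satisfying assignments:
  P=F Q=F R=T S=F T=T
  P=F Q=F R=T S=T T=T
  P=F Q=T R=T S=F T=T
  P=F Q=T R=T S=T T=T
Count: 4.

4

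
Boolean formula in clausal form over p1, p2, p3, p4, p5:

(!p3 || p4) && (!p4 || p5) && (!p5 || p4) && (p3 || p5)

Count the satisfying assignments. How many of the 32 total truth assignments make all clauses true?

8

Satisfying assignments:
  p1=F p2=F p3=F p4=T p5=T
  p1=F p2=F p3=T p4=T p5=T
  p1=F p2=T p3=F p4=T p5=T
  p1=F p2=T p3=T p4=T p5=T
  p1=T p2=F p3=F p4=T p5=T
  p1=T p2=F p3=T p4=T p5=T
  p1=T p2=T p3=F p4=T p5=T
  p1=T p2=T p3=T p4=T p5=T
That's 8 in total.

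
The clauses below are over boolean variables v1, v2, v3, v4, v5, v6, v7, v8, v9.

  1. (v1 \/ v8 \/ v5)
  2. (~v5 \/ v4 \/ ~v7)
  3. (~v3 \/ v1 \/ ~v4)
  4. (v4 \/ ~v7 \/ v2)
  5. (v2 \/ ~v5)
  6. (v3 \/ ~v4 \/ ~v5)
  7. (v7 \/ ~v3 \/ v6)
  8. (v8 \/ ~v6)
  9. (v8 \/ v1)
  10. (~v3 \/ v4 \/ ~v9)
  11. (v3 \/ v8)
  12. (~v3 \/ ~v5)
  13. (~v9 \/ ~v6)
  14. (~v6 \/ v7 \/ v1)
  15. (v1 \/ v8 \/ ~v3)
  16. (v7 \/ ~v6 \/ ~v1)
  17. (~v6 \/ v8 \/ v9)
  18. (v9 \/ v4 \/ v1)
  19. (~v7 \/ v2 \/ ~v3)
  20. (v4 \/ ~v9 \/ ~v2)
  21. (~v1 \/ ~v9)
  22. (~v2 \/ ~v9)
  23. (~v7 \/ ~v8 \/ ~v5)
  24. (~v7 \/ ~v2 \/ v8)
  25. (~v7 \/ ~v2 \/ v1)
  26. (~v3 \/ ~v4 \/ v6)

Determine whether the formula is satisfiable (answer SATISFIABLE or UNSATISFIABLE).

SATISFIABLE

Branch on v1: take v1 = True.
  then v9 is forced to False.
Try v2 = True.
Set v3 = False and propagate.
  then v8 is forced to True.
For the remaining variables, v4 = True, v5 = False, v6 = True, v7 = True works.
Every clause has at least one true literal under this assignment.
So v1 = 1, v2 = 1, v3 = 0, v4 = 1, v5 = 0, v6 = 1, v7 = 1, v8 = 1, v9 = 0 is a satisfying assignment.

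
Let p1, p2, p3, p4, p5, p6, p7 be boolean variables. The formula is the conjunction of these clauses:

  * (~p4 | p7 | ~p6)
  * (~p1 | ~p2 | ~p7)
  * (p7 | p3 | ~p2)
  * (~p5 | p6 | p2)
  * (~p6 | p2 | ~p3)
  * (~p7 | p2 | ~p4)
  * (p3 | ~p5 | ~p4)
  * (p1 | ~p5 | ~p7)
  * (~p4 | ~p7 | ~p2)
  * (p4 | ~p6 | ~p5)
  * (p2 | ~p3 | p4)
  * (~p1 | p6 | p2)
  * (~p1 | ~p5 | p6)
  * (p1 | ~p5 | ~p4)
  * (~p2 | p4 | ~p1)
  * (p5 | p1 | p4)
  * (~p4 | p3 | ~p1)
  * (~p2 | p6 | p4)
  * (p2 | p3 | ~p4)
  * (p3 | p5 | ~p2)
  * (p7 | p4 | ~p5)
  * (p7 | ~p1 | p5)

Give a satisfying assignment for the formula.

Branch on p1: take p1 = False.
Branch on p2: take p2 = True.
For the remaining variables, p3 = True, p4 = True, p5 = False, p6 = False, p7 = False works.

p1=0, p2=1, p3=1, p4=1, p5=0, p6=0, p7=0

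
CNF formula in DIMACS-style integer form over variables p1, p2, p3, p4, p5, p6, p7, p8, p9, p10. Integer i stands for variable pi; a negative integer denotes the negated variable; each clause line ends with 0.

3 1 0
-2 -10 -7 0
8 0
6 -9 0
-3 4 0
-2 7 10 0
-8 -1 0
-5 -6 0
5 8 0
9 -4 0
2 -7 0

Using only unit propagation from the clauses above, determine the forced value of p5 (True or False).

False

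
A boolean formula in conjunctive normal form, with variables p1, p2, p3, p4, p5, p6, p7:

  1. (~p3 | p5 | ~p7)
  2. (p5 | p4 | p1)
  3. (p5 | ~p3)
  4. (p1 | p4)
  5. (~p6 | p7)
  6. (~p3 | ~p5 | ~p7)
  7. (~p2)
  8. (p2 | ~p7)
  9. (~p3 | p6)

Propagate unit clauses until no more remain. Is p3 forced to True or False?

False

Unit clause (~p2) sets p2 = False.
From (~p7 | p2) and p2 = False: p7 = False.
(p7 | ~p6) with p7 = False leaves only ~p6, so p6 = False.
(p6 | ~p3): since p6 = False, the clause reduces to (~p3). p3 = False.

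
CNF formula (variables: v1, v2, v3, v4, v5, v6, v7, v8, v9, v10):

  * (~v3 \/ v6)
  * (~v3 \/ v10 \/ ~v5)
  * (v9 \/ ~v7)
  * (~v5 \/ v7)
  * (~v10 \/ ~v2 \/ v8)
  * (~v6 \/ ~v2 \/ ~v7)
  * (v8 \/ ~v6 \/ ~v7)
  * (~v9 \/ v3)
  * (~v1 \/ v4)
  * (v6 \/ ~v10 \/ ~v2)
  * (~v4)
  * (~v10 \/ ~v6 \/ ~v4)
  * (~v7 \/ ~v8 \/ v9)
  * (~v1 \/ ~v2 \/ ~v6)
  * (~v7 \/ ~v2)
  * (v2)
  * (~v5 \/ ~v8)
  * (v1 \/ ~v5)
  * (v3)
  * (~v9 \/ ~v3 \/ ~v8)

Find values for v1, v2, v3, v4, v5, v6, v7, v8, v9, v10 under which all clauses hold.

The clause (~v4) is unit: v4 must be False.
(~v1) is a unit clause, so v1 = False.
The clause (v2) is unit: v2 must be True.
Unit propagation: (~v7) forces v7 = False.
(~v5) is a unit clause, so v5 = False.
Unit propagation: (v3) forces v3 = True.
(v6) is a unit clause, so v6 = True.
v10 occurs only negated in the remaining clauses — set v10 = False.
Set v8 = False and propagate.
v9 is now unconstrained; take v9 = True.
Check each clause:
  1. (v6 \/ ~v3) — v6 is true.
  2. (v10 \/ ~v3 \/ ~v5) — ~v5 is true.
  3. (~v7 \/ v9) — v9 is true.
  4. (v7 \/ ~v5) — ~v5 is true.
  5. (~v10 \/ ~v2 \/ v8) — ~v10 is true.
  6. (~v2 \/ ~v6 \/ ~v7) — ~v7 is true.
  7. (v8 \/ ~v6 \/ ~v7) — ~v7 is true.
  8. (~v9 \/ v3) — v3 is true.
  9. (~v1 \/ v4) — ~v1 is true.
  10. (v6 \/ ~v10 \/ ~v2) — v6 is true.
  11. (~v4) — ~v4 is true.
  12. (~v6 \/ ~v4 \/ ~v10) — ~v4 is true.
  13. (~v7 \/ ~v8 \/ v9) — ~v8 is true.
  14. (~v2 \/ ~v6 \/ ~v1) — ~v1 is true.
  15. (~v7 \/ ~v2) — ~v7 is true.
  16. (v2) — v2 is true.
  17. (~v8 \/ ~v5) — ~v8 is true.
  18. (~v5 \/ v1) — ~v5 is true.
  19. (v3) — v3 is true.
  20. (~v9 \/ ~v8 \/ ~v3) — ~v8 is true.

v1=F, v2=T, v3=T, v4=F, v5=F, v6=T, v7=F, v8=F, v9=T, v10=F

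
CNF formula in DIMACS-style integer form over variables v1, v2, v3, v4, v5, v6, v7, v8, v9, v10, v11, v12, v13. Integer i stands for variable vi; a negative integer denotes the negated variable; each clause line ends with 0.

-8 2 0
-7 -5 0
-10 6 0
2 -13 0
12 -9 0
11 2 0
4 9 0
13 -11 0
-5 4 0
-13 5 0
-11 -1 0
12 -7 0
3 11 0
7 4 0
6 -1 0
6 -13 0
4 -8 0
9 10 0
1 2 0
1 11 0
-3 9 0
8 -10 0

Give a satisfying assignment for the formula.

v1=1  v2=1  v3=1  v4=1  v5=1  v6=1  v7=0  v8=1  v9=1  v10=0  v11=0  v12=1  v13=1

v2 occurs only positively in the remaining clauses — set v2 = True.
Pure literal: v4 appears only positively; assign v4 = True.
Set v1 = True and propagate.
  then v11 is forced to False.
  then v3 is forced to True.
  then v6 is forced to True.
  then v9 is forced to True.
  then v12 is forced to True.
The remaining clauses are satisfied by v5 = True, v7 = False, v8 = True, v10 = False, v13 = True.
Check each clause:
  1. (v2 ∨ ¬v8) — v2 is true.
  2. (¬v5 ∨ ¬v7) — ¬v7 is true.
  3. (v6 ∨ ¬v10) — v6 is true.
  4. (¬v13 ∨ v2) — v2 is true.
  5. (v12 ∨ ¬v9) — v12 is true.
  6. (v2 ∨ v11) — v2 is true.
  7. (v9 ∨ v4) — v9 is true.
  8. (¬v11 ∨ v13) — ¬v11 is true.
  9. (¬v5 ∨ v4) — v4 is true.
  10. (¬v13 ∨ v5) — v5 is true.
  11. (¬v11 ∨ ¬v1) — ¬v11 is true.
  12. (v12 ∨ ¬v7) — ¬v7 is true.
  13. (v11 ∨ v3) — v3 is true.
  14. (v4 ∨ v7) — v4 is true.
  15. (v6 ∨ ¬v1) — v6 is true.
  16. (¬v13 ∨ v6) — v6 is true.
  17. (¬v8 ∨ v4) — v4 is true.
  18. (v9 ∨ v10) — v9 is true.
  19. (v1 ∨ v2) — v1 is true.
  20. (v11 ∨ v1) — v1 is true.
  21. (¬v3 ∨ v9) — v9 is true.
  22. (¬v10 ∨ v8) — v8 is true.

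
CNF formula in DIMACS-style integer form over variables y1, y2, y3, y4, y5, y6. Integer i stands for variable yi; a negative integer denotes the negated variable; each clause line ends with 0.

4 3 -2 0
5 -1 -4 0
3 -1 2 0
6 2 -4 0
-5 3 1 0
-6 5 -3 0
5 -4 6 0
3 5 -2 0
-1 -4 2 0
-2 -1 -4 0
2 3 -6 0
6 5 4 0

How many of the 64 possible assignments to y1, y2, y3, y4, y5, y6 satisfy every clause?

Case analysis on y2 and y4:
  y2=1, y4=1: remaining (y1,y3,y5,y6) ∈ {(0,1,1,0); (0,1,1,1)} — 2.
  y2=1, y4=0: remaining (y1,y3,y5,y6) ∈ {(0,1,1,0); (0,1,1,1); (1,1,1,0); (1,1,1,1)} — 4.
  y2=0, y4=1: remaining (y1,y3,y5,y6) ∈ {(0,1,1,1)} — 1.
  y2=0, y4=0: remaining (y1,y3,y5,y6) ∈ {(0,1,1,0); (0,1,1,1); (1,1,1,0); (1,1,1,1)} — 4.
Total: 2 + 4 + 1 + 4 = 11.

11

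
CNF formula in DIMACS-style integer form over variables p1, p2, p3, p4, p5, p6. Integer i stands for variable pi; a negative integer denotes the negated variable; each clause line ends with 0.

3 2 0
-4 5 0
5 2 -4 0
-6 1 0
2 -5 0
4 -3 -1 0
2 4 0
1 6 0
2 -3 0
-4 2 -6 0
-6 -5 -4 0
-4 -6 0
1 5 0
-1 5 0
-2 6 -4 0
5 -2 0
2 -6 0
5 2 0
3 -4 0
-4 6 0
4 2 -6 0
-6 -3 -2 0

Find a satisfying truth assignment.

p1=True, p2=True, p3=False, p4=False, p5=True, p6=False

Branch on p1: take p1 = True.
  then p5 is forced to True.
  then p2 is forced to True.
For the remaining variables, p3 = False, p4 = False, p6 = False works.
Check each clause:
  1. (p3 || p2) — p2 is true.
  2. (p5 || !p4) — !p4 is true.
  3. (p5 || p2 || !p4) — p2 is true.
  4. (p1 || !p6) — p1 is true.
  5. (!p5 || p2) — p2 is true.
  6. (p4 || !p1 || !p3) — !p3 is true.
  7. (p2 || p4) — p2 is true.
  8. (p6 || p1) — p1 is true.
  9. (!p3 || p2) — p2 is true.
  10. (p2 || !p6 || !p4) — !p6 is true.
  11. (!p5 || !p6 || !p4) — !p6 is true.
  12. (!p6 || !p4) — !p6 is true.
  13. (p5 || p1) — p1 is true.
  14. (p5 || !p1) — p5 is true.
  15. (!p4 || p6 || !p2) — !p4 is true.
  16. (p5 || !p2) — p5 is true.
  17. (p2 || !p6) — !p6 is true.
  18. (p2 || p5) — p2 is true.
  19. (!p4 || p3) — !p4 is true.
  20. (!p4 || p6) — !p4 is true.
  21. (!p6 || p2 || p4) — !p6 is true.
  22. (!p6 || !p3 || !p2) — !p6 is true.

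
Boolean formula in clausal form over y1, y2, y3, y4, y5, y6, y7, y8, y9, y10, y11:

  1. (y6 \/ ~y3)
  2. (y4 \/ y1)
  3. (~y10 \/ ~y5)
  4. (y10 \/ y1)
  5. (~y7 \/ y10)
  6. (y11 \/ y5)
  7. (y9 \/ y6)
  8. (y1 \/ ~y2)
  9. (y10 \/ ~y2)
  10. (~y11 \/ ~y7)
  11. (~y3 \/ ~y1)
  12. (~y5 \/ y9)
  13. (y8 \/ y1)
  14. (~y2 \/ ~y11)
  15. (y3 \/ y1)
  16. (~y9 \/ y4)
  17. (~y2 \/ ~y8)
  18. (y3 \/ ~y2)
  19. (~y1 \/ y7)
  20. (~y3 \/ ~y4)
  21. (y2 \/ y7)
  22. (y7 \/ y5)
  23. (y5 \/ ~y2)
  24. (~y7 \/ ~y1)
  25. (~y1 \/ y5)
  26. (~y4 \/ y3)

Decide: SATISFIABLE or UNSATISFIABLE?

UNSATISFIABLE

y1 = True:
  propagation gives y3=False, y2=False, y7=True; an empty clause results — contradiction.
y1 = False:
  propagation gives y4=True, y10=True, y5=False, y11=True; an empty clause results — contradiction.
Every branch closes, so no satisfying assignment exists.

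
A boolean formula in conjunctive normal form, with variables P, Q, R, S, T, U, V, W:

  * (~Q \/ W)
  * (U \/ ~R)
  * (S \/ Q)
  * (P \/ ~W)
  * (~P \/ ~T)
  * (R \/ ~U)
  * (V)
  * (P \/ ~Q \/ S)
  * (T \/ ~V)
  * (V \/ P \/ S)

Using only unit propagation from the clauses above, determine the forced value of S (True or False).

True

(V) stands alone — V = True.
(~V \/ T): since V = True, the clause reduces to (T). T = True.
In (~P \/ ~T), ~T is now false; ~P must hold, so P = False.
(~W \/ P) with P = False leaves only ~W, so W = False.
(~Q \/ W) with W = False leaves only ~Q, so Q = False.
(Q \/ S) with Q = False leaves only S, so S = True.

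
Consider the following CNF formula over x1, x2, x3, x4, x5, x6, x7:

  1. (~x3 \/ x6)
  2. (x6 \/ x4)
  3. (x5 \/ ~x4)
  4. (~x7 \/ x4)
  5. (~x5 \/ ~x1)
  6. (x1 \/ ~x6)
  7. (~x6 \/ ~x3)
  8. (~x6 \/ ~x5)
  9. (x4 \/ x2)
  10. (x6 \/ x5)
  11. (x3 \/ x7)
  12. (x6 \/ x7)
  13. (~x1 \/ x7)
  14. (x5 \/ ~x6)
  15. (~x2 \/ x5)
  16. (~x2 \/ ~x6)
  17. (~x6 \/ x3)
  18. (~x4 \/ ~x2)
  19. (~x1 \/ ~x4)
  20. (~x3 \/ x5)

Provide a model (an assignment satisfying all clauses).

Branch on x1: take x1 = False.
  then x6 is forced to False.
  then x3 is forced to False.
  then x4 is forced to True.
  then x5 is forced to True.
  then x7 is forced to True.
  then x2 is forced to False.

x1=F  x2=F  x3=F  x4=T  x5=T  x6=F  x7=T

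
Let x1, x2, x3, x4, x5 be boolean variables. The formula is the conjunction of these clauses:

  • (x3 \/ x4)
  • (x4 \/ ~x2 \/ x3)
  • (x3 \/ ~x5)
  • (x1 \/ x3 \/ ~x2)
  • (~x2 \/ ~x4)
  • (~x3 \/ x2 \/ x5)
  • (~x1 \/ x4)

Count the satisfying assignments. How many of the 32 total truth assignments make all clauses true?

7

Case analysis on x3 and x2:
  x3=1, x2=1: remaining (x1,x4,x5) ∈ {(0,0,0); (0,0,1)} — 2.
  x3=1, x2=0: remaining (x1,x4,x5) ∈ {(0,0,1); (0,1,1); (1,1,1)} — 3.
  x3=0, x2=1: a clause becomes empty — 0.
  x3=0, x2=0: remaining (x1,x4,x5) ∈ {(0,1,0); (1,1,0)} — 2.
Total: 2 + 3 + 0 + 2 = 7.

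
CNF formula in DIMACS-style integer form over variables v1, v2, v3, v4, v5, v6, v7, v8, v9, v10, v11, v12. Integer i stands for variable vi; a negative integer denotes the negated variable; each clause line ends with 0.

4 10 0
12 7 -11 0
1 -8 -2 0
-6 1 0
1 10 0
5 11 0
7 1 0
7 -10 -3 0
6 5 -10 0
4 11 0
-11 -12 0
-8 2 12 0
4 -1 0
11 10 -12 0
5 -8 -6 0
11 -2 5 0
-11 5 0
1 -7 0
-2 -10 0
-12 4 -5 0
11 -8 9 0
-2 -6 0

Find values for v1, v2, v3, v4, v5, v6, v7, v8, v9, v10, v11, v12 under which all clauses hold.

v1=True, v2=False, v3=False, v4=True, v5=True, v6=True, v7=True, v8=False, v9=False, v10=True, v11=False, v12=True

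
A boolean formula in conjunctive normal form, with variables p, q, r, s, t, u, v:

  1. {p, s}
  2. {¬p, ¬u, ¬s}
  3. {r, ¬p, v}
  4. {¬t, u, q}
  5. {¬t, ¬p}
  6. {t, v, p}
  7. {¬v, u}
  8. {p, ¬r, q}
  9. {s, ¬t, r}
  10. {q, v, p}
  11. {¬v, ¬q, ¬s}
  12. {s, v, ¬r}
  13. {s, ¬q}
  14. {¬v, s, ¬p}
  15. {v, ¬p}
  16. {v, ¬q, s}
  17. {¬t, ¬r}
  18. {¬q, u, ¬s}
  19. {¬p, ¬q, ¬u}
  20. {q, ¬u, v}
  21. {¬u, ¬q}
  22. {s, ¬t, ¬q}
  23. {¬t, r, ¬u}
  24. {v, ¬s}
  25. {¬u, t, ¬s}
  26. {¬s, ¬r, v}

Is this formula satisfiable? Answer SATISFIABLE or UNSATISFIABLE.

UNSATISFIABLE

s = True:
  propagation gives v=True, u=True, p=False, q=False; an empty clause results — contradiction.
s = False:
  propagation gives p=True, t=False, q=False, v=False; an empty clause results — contradiction.
Every branch closes, so no satisfying assignment exists.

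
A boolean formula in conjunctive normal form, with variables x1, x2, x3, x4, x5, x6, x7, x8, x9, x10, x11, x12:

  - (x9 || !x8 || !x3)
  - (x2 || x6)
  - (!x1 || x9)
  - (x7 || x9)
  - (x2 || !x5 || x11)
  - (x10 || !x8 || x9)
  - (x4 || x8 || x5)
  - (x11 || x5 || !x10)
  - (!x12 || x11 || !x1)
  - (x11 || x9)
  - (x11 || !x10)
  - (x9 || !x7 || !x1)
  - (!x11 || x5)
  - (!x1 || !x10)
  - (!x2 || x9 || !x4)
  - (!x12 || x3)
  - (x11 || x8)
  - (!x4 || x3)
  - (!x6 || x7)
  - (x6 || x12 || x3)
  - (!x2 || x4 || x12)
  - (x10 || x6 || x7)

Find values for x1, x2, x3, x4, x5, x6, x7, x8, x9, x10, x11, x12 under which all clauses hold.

x1 = F, x2 = F, x3 = F, x4 = F, x5 = T, x6 = T, x7 = T, x8 = T, x9 = F, x10 = T, x11 = T, x12 = F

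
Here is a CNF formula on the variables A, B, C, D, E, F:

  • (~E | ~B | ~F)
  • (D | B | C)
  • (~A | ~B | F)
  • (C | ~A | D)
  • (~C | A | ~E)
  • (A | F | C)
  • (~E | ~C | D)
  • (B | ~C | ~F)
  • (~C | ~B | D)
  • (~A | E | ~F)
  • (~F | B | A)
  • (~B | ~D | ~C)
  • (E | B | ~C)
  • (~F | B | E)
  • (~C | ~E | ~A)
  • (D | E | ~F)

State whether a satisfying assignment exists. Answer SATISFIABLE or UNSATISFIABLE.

SATISFIABLE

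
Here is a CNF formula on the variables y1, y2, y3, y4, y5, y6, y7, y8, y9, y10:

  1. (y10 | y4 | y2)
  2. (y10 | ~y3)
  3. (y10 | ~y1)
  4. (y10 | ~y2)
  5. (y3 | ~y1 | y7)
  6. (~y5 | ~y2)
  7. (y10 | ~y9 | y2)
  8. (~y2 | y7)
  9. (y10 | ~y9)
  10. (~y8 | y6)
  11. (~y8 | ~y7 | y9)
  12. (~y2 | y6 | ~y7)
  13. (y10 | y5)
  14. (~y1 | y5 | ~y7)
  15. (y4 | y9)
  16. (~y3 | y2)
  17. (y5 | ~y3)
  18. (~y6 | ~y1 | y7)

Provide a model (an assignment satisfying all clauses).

Pure literal: y1 appears only negated; assign y1 = False.
y4 occurs only positively in the remaining clauses — set y4 = True.
Branch on y2: take y2 = False.
  then y3 is forced to False.
Set y5 = True and propagate.
The remaining clauses are satisfied by y6 = False, y7 = True, y8 = False, y9 = True, y10 = True.

y1 = F  y2 = F  y3 = F  y4 = T  y5 = T  y6 = F  y7 = T  y8 = F  y9 = T  y10 = T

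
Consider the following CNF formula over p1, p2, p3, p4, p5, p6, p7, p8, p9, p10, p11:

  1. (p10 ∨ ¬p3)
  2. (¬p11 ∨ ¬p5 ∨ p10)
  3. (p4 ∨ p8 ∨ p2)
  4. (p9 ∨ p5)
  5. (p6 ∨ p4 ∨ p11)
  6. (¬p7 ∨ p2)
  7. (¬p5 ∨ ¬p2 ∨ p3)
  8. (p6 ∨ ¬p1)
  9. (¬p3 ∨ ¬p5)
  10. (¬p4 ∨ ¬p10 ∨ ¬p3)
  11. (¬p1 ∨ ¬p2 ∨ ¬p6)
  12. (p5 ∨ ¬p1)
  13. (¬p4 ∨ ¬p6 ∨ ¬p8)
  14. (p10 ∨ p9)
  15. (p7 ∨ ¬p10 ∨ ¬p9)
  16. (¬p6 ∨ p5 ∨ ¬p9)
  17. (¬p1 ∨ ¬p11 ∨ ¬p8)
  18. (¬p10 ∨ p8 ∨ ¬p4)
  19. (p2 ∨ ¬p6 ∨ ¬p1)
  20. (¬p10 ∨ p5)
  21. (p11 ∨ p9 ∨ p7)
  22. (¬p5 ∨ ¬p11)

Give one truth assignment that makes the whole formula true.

p1 occurs only negated in the remaining clauses — set p1 = False.
Branch on p2: take p2 = False.
  then p7 is forced to False.
Branch on p3: take p3 = False.
For the remaining variables, p4 = True, p5 = True, p6 = False, p8 = True, p9 = True, p10 = False, p11 = False works.
Every clause has at least one true literal under this assignment.
Check each clause:
  1. (¬p3 ∨ p10) — ¬p3 is true.
  2. (¬p5 ∨ ¬p11 ∨ p10) — ¬p11 is true.
  3. (p2 ∨ p8 ∨ p4) — p8 is true.
  4. (p5 ∨ p9) — p9 is true.
  5. (p6 ∨ p11 ∨ p4) — p4 is true.
  6. (¬p7 ∨ p2) — ¬p7 is true.
  7. (¬p2 ∨ p3 ∨ ¬p5) — ¬p2 is true.
  8. (¬p1 ∨ p6) — ¬p1 is true.
  9. (¬p5 ∨ ¬p3) — ¬p3 is true.
  10. (¬p3 ∨ ¬p10 ∨ ¬p4) — ¬p3 is true.
  11. (¬p6 ∨ ¬p2 ∨ ¬p1) — ¬p6 is true.
  12. (p5 ∨ ¬p1) — p5 is true.
  13. (¬p4 ∨ ¬p8 ∨ ¬p6) — ¬p6 is true.
  14. (p10 ∨ p9) — p9 is true.
  15. (¬p9 ∨ p7 ∨ ¬p10) — ¬p10 is true.
  16. (¬p9 ∨ p5 ∨ ¬p6) — ¬p6 is true.
  17. (¬p11 ∨ ¬p8 ∨ ¬p1) — ¬p11 is true.
  18. (¬p10 ∨ ¬p4 ∨ p8) — p8 is true.
  19. (¬p1 ∨ p2 ∨ ¬p6) — ¬p6 is true.
  20. (¬p10 ∨ p5) — p5 is true.
  21. (p11 ∨ p7 ∨ p9) — p9 is true.
  22. (¬p5 ∨ ¬p11) — ¬p11 is true.

p1 = 0  p2 = 0  p3 = 0  p4 = 1  p5 = 1  p6 = 0  p7 = 0  p8 = 1  p9 = 1  p10 = 0  p11 = 0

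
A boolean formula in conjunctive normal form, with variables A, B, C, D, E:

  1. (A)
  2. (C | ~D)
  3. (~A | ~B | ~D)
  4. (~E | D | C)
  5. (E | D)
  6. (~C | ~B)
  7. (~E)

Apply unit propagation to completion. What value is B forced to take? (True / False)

False

(A) is a unit clause: A = True.
(~E) stands alone — E = False.
In (E | D), E is now false; D must hold, so D = True.
In (C | ~D), ~D is now false; C must hold, so C = True.
(~B | ~D | ~A) with D = True, A = True leaves only ~B, so B = False.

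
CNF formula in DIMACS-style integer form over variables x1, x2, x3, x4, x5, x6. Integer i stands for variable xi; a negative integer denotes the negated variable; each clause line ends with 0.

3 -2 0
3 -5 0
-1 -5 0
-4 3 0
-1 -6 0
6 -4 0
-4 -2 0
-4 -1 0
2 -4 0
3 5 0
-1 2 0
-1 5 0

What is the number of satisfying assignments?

8

Split on x1, then x4.
  x1=T, x4=T: a clause becomes empty — 0.
  x1=T, x4=F: a clause becomes empty — 0.
  x1=F, x4=T: a clause becomes empty — 0.
  x1=F, x4=F: forces x3=T; x2, x5, x6 free → 2^3 = 8.
Total: 0 + 0 + 0 + 8 = 8.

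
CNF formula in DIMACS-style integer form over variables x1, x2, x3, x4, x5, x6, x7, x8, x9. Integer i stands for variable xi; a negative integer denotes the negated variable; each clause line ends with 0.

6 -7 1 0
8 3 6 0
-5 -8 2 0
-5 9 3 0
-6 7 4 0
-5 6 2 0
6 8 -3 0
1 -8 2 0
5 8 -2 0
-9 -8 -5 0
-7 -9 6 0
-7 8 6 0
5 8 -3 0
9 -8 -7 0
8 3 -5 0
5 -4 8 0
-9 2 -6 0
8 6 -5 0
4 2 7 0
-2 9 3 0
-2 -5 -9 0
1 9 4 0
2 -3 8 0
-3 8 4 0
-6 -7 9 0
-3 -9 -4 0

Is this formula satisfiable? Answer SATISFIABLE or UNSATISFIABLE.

SATISFIABLE

x1 occurs only positively in the remaining clauses — set x1 = True.
Try x2 = True.
Branch on x3: take x3 = False.
  then x9 is forced to True.
  then x5 is forced to False.
  then x8 is forced to True.
Try x4 = False.
The remaining clauses are satisfied by x6 = False, x7 = False.
Every clause has at least one true literal under this assignment.
So x1 = 1, x2 = 1, x3 = 0, x4 = 0, x5 = 0, x6 = 0, x7 = 0, x8 = 1, x9 = 1 is a satisfying assignment.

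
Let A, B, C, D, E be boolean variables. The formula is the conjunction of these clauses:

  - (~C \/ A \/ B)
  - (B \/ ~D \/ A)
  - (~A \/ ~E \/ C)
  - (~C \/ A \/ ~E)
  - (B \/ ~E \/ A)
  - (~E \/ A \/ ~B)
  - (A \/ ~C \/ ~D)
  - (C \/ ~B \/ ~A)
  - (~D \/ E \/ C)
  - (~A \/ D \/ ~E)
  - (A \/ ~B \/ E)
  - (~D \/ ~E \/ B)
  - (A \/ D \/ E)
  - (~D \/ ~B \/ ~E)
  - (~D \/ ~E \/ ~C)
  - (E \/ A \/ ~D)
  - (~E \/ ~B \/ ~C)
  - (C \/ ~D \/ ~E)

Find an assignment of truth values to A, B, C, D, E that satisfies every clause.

A = True, B = True, C = True, D = False, E = False

Branch on A: take A = True.
Try B = True.
  then C is forced to True.
  then E is forced to False.
D is now unconstrained; take D = False.
Check each clause:
  1. (~C \/ B \/ A) — A is true.
  2. (~D \/ B \/ A) — A is true.
  3. (C \/ ~A \/ ~E) — C is true.
  4. (A \/ ~C \/ ~E) — A is true.
  5. (~E \/ A \/ B) — A is true.
  6. (~E \/ A \/ ~B) — A is true.
  7. (A \/ ~D \/ ~C) — A is true.
  8. (C \/ ~A \/ ~B) — C is true.
  9. (E \/ ~D \/ C) — C is true.
  10. (~A \/ D \/ ~E) — ~E is true.
  11. (A \/ E \/ ~B) — A is true.
  12. (~D \/ ~E \/ B) — B is true.
  13. (E \/ A \/ D) — A is true.
  14. (~B \/ ~E \/ ~D) — ~E is true.
  15. (~D \/ ~E \/ ~C) — ~E is true.
  16. (A \/ E \/ ~D) — A is true.
  17. (~E \/ ~C \/ ~B) — ~E is true.
  18. (~D \/ C \/ ~E) — C is true.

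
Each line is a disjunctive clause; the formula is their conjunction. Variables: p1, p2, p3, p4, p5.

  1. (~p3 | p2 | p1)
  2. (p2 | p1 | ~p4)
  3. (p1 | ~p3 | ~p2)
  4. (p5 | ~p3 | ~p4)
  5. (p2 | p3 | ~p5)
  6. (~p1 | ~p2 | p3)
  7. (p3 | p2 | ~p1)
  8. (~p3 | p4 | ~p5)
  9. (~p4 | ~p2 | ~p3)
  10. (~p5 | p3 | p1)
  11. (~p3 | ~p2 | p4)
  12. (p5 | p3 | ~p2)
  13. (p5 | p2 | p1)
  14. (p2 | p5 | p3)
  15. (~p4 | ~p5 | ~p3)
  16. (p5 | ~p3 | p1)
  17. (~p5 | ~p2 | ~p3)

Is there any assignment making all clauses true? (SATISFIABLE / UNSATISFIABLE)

SATISFIABLE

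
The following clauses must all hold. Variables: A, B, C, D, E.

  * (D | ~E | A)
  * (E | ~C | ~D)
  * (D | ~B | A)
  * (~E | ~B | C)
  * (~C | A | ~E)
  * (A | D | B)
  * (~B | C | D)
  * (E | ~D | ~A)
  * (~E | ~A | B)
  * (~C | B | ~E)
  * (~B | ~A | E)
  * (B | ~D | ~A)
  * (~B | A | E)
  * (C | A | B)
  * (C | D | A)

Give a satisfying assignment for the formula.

Try A = True.
For the remaining variables, B = False, C = True, D = False, E = False works.
Check each clause:
  1. (~E | D | A) — A is true.
  2. (E | ~C | ~D) — ~D is true.
  3. (A | ~B | D) — A is true.
  4. (~E | ~B | C) — C is true.
  5. (~C | ~E | A) — A is true.
  6. (B | A | D) — A is true.
  7. (~B | C | D) — C is true.
  8. (~A | ~D | E) — ~D is true.
  9. (B | ~E | ~A) — ~E is true.
  10. (~C | ~E | B) — ~E is true.
  11. (E | ~B | ~A) — ~B is true.
  12. (~D | ~A | B) — ~D is true.
  13. (E | ~B | A) — A is true.
  14. (B | A | C) — A is true.
  15. (D | C | A) — A is true.

A=1, B=0, C=1, D=0, E=0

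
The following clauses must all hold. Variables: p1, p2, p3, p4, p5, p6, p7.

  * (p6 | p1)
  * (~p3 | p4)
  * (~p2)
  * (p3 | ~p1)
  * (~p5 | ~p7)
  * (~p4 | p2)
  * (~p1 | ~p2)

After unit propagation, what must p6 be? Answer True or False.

True

(~p2) stands alone — p2 = False.
(p2 | ~p4) with p2 = False leaves only ~p4, so p4 = False.
(p4 | ~p3): since p4 = False, the clause reduces to (~p3). p3 = False.
From (~p1 | p3) and p3 = False: p1 = False.
From (p1 | p6) and p1 = False: p6 = True.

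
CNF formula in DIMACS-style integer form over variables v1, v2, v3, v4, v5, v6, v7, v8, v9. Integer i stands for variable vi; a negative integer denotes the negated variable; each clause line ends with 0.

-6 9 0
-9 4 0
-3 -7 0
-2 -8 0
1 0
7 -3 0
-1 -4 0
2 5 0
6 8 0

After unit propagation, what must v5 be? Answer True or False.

True

(v1) stands alone — v1 = True.
In (~v4 | ~v1), ~v1 is now false; ~v4 must hold, so v4 = False.
From (v4 | ~v9) and v4 = False: v9 = False.
From (v9 | ~v6) and v9 = False: v6 = False.
From (v8 | v6) and v6 = False: v8 = True.
In (~v2 | ~v8), ~v8 is now false; ~v2 must hold, so v2 = False.
(v2 | v5) with v2 = False leaves only v5, so v5 = True.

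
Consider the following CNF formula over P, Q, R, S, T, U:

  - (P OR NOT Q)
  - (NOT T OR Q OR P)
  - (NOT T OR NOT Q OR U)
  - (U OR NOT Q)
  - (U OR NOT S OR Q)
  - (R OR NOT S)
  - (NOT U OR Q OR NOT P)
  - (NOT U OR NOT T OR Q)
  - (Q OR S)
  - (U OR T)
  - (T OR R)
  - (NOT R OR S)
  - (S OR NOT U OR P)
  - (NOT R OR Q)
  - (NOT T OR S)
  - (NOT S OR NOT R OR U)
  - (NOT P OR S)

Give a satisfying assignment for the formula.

P=True, Q=True, R=True, S=True, T=False, U=True

Check each clause:
  1. (NOT Q OR P) — P is true.
  2. (NOT T OR Q OR P) — P is true.
  3. (NOT Q OR U OR NOT T) — NOT T is true.
  4. (NOT Q OR U) — U is true.
  5. (Q OR NOT S OR U) — Q is true.
  6. (NOT S OR R) — R is true.
  7. (NOT P OR Q OR NOT U) — Q is true.
  8. (NOT T OR Q OR NOT U) — Q is true.
  9. (Q OR S) — Q is true.
  10. (U OR T) — U is true.
  11. (R OR T) — R is true.
  12. (S OR NOT R) — S is true.
  13. (S OR P OR NOT U) — P is true.
  14. (NOT R OR Q) — Q is true.
  15. (NOT T OR S) — NOT T is true.
  16. (NOT S OR U OR NOT R) — U is true.
  17. (S OR NOT P) — S is true.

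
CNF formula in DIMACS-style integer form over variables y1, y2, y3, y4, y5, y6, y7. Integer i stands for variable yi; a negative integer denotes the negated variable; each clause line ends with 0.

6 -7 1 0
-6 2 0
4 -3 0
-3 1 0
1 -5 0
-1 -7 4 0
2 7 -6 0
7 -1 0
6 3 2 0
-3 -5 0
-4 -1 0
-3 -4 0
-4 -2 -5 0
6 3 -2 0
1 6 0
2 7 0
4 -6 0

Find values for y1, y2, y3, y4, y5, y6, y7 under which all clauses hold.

Pure literal: y5 appears only negated; assign y5 = False.
Try y1 = False.
  then y3 is forced to False.
  then y6 is forced to True.
  then y2 is forced to True.
  then y4 is forced to True.
y7 is now unconstrained; take y7 = True.

y1 = F  y2 = T  y3 = F  y4 = T  y5 = F  y6 = T  y7 = T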